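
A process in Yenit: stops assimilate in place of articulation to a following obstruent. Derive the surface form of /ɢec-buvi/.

[ɢepbuvi]

The rule targets /c/ (voiceless palatal stop), which sits before the trigger /b/ (bilabial).
The voiceless bilabial stop is [p], so /c/ → [p].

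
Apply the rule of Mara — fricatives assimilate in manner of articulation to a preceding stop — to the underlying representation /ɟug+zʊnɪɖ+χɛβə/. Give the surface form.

[ɟugdʊnɪɖqɛβə]

/z/ is a voiced alveolar fricative. The preceding trigger /g/ is a stop, so /z/ must become a stop as well.
The voiced alveolar stop is [d], so /z/ → [d].
At the second juncture, /χ/ likewise becomes [q] adjacent to /ɖ/.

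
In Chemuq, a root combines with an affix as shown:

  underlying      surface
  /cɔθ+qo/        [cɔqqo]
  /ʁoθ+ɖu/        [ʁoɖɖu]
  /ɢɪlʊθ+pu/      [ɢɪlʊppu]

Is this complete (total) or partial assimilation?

total assimilation

The segment that alternates is /θ/, which surfaces as [q] when adjacent to /q/.
The output [q] is identical to the trigger /q/ — every feature (place, manner, voicing) has been copied — so this is total assimilation.
The other forms behave the same way: /θ/ → [ɖ] before /ɖ/; /θ/ → [p] before /p/ — in each case the output is a copy of the following consonant.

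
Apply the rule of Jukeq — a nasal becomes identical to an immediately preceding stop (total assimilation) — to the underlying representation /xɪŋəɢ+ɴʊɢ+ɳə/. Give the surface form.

/ɴ/ is the segment targeted by the rule; it sits immediately after /ɢ/, so it assimilates completely and surfaces as [ɢ].
The same rule applies at the second boundary: /ɳ/ → [ɢ] next to /ɢ/.

[xɪŋəɢɢʊɢɢə]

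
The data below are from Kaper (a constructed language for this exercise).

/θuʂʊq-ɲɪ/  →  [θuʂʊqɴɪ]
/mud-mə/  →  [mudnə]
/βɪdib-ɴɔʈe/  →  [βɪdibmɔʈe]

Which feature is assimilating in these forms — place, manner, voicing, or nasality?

Underlying /ɲ/ is realised as [ɴ] next to /q/; /q/ itself does not change.
The change palatal → uvular matches the place of the preceding /q/, identifying this as place assimilation.
The same holds elsewhere in the data: /m/ → [n] after /d/ (bilabial → alveolar, matching alveolar); /ɴ/ → [m] after /b/ (uvular → bilabial, matching bilabial) — only place changes, and always toward the preceding segment.

place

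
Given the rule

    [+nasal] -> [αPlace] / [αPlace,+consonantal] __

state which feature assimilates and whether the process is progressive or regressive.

The rule copies the place features (abbreviated [Place]) from the environment onto the target, so the assimilating feature is place.
Since the environment is written before the underscore, the trigger precedes the target; the direction is progressive.

progressive place assimilation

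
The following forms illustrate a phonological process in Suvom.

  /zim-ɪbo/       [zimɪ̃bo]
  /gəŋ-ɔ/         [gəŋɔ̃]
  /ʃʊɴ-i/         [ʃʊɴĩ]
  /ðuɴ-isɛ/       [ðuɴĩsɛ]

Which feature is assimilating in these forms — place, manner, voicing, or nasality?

The vowel /ɪ/ surfaces as nasalised [ɪ̃] next to the preceding nasal /m/ — it has acquired the [+nasal] feature of its neighbour.
Likewise in the remaining data: /ɔ/ → [ɔ̃] after /ŋ/; /i/ → [ĩ] after /ɴ/ — each time a vowel is nasalised next to a preceding nasal.

nasality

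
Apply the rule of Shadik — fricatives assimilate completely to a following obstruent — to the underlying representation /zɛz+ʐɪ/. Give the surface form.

[zɛʐʐɪ]

/z/ is the segment targeted by the rule; it sits immediately before /ʐ/, so it assimilates completely and surfaces as [ʐ].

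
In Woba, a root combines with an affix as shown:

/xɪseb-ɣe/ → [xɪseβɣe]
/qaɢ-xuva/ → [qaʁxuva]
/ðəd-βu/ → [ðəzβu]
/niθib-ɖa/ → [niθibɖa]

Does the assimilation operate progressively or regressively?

regressive

Comparing underlying and surface forms, /b/ → [β] is the alternation; the neighbouring /ɣ/ is constant.
/b/ is a stop while /ɣ/ is a fricative; the output [β] is a fricative, matching the trigger — so the feature that spreads is manner.
The other alternating forms pattern the same way: /ɢ/ → [ʁ] before /x/ (stop → fricative, matching a fricative); /d/ → [z] before /β/ (stop → fricative, matching a fricative) — only manner changes, and always toward the following segment.
No alternation appears in [niθibɖa]: there the adjacent consonants already agree in manner (/b/ and /ɖ/ are both stops), so this form is consistent with the same rule.
Since the segment that changes precedes the conditioning segment, the assimilation is regressive.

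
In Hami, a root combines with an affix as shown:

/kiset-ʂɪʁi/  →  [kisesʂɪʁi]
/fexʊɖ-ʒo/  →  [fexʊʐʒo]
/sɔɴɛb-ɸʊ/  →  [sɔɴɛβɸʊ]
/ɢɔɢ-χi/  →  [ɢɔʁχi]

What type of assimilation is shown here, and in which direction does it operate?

regressive manner assimilation

Underlying /t/ is realised as [s] next to /ʂ/; /ʂ/ itself does not change.
The change stop → fricative matches the manner of the following /ʂ/, identifying this as manner assimilation.
Place and voice are unchanged, so the assimilation is partial, not total.
Checking the remaining alternations: /ɖ/ → [ʐ] before /ʒ/ (stop → fricative, matching a fricative); /b/ → [β] before /ɸ/ (stop → fricative, matching a fricative); /ɢ/ → [ʁ] before /χ/ (stop → fricative, matching a fricative) — only manner changes, and always toward the following segment.
Since the segment that changes precedes the conditioning segment, the assimilation is regressive.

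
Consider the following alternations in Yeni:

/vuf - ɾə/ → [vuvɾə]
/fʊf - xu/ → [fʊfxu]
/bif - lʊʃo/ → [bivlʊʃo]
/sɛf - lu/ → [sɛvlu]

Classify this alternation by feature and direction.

Underlying /f/ is realised as [v] next to /ɾ/; /ɾ/ itself does not change.
/f/ is voiceless while /ɾ/ is voiced; the output [v] is voiced, matching the trigger — so the feature that spreads is voicing.
Place and manner are unchanged, so the assimilation is partial, not total.
The same holds elsewhere in the data: /f/ → [v] before /l/ (voiceless → voiced, matching voiced) — only voicing changes, and always toward the following segment.
No alternation appears in [fʊfxu]: there the adjacent consonants already agree in voicing (/f/ and /x/ are both voiceless), so this form is consistent with the same rule.
Since the segment that changes precedes the conditioning segment, the assimilation is regressive.

regressive voicing assimilation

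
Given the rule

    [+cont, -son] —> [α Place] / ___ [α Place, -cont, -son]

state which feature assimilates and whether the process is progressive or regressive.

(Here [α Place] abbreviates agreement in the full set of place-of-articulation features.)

The shared variable α links the value of the place features (abbreviated [Place]) on the target to the same value on the neighbouring segment, so place is the feature that assimilates.
The conditioning segment sits to the right of the focus bar, meaning the trigger follows the segment that changes — regressive assimilation.

regressive place assimilation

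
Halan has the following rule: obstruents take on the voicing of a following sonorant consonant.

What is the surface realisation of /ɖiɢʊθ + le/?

/θ/ is a voiceless dental fricative. The following trigger /l/ is voiced, so /θ/ must become voiced as well.
The voiced dental fricative is [ð], so /θ/ → [ð].

[ɖiɢʊðle]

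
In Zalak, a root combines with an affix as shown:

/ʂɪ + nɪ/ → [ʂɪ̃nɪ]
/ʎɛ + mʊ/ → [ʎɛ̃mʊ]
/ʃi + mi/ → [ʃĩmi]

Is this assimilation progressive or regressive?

regressive

The vowel /ɪ/ surfaces as nasalised [ɪ̃] next to the following nasal /n/ — it has acquired the [+nasal] feature of its neighbour.
The other forms show the same pattern: /ɛ/ → [ɛ̃] before /m/; /i/ → [ĩ] before /m/ — each time a vowel is nasalised next to a following nasal.
Because the conditioning nasal is to the right of the vowel that changes, the process is regressive (anticipatory).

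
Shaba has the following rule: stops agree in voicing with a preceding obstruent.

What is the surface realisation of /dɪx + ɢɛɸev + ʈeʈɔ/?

/ɢ/ is a voiced uvular stop. The preceding trigger /x/ is voiceless, so /ɢ/ must become voiceless as well.
The voiceless uvular stop is [q], so /ɢ/ → [q].
At the second juncture, /ʈ/ likewise becomes [ɖ] adjacent to /v/.

[dɪxqɛɸevɖeʈɔ]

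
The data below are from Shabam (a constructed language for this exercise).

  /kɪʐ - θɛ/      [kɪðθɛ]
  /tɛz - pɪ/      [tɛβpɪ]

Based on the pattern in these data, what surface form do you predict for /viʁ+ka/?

[viɣka]

The data show regressive place assimilation: /ʐ/ → [ð] before /θ/; /z/ → [β] before /p/. In each pair only place changes, matching the following consonant, while manner and voice stay constant.
The rule targets /ʁ/ (voiced uvular fricative), which sits before the trigger /k/ (velar).
Changing only its place to velar gives [ɣ] — the voiced velar fricative.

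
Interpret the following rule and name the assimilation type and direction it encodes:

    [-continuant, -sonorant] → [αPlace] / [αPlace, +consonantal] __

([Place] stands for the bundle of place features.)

The rule copies the place features (abbreviated [Place]) from the environment onto the target, so the assimilating feature is place.
The conditioning segment sits to the left of the focus bar, meaning the trigger precedes the segment that changes — progressive assimilation.

progressive place assimilation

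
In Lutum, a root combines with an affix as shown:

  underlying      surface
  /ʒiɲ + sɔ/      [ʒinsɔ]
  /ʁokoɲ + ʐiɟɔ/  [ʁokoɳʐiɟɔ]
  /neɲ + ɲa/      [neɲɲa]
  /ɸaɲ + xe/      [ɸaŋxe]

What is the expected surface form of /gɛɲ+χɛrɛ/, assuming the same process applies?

[gɛɴχɛrɛ]

The data show regressive place assimilation: /ɲ/ → [n] before /s/; /ɲ/ → [ɳ] before /ʐ/; /ɲ/ → [ŋ] before /x/. In each pair only place changes, matching the following consonant, while manner and voice stay constant.
No alternation appears in [neɲɲa]: there the adjacent consonants already agree in place (/ɲ/ and /ɲ/ are both palatal), so this form is consistent with the same rule.
/ɲ/ is a voiced palatal nasal. The following trigger /χ/ is uvular, so /ɲ/ must become uvular as well.
The voiced uvular nasal is [ɴ], so /ɲ/ → [ɴ].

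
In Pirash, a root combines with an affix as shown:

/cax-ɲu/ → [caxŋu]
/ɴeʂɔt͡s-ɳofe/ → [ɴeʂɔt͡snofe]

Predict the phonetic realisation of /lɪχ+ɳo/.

[lɪχɴo]

The data show progressive place assimilation: /ɲ/ → [ŋ] after /x/; /ɳ/ → [n] after /t͡s/. In each pair only place changes, matching the preceding consonant, while manner and voice stay constant.
The rule targets /ɳ/ (voiced retroflex nasal), which sits after the trigger /χ/ (uvular).
The voiced uvular nasal is [ɴ], so /ɳ/ → [ɴ].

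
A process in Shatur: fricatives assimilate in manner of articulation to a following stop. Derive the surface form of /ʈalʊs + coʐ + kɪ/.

[ʈalʊtcoɖkɪ]

The rule targets /s/ (voiceless alveolar fricative), which sits before the trigger /c/ (stop).
Changing only its manner to stop gives [t] — the voiceless alveolar stop.
At the second juncture, /ʐ/ likewise becomes [ɖ] adjacent to /k/.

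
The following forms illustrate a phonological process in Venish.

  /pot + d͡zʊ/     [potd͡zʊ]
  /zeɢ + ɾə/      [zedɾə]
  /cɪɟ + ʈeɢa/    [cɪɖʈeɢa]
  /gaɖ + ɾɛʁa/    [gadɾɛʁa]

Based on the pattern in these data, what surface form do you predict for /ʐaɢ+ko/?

[ʐagko]

The data show regressive place assimilation: /ɢ/ → [d] before /ɾ/; /ɟ/ → [ɖ] before /ʈ/; /ɖ/ → [d] before /ɾ/. In each pair only place changes, matching the following consonant, while manner and voice stay constant.
Nothing changes in [potd͡zʊ]: there the adjacent consonants already agree in place (/t/ and /d͡z/ are both alveolar), so this form is consistent with the same rule.
/ɢ/ is a voiced uvular stop. The following trigger /k/ is velar, so /ɢ/ must become velar as well.
The voiced velar stop is [g], so /ɢ/ → [g].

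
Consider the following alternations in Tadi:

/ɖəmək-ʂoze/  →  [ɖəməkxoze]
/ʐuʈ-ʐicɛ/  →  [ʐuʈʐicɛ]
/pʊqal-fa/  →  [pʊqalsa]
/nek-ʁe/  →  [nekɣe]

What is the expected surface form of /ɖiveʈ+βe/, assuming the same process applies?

The data show progressive place assimilation: /ʂ/ → [x] after /k/; /f/ → [s] after /l/; /ʁ/ → [ɣ] after /k/. In each pair only place changes, matching the preceding consonant, while manner and voice stay constant.
Nothing changes in [ʐuʈʐicɛ]: there the adjacent consonants already agree in place (/ʐ/ and /ʈ/ are both retroflex), so this form is consistent with the same rule.
The rule targets /β/ (voiced bilabial fricative), which sits after the trigger /ʈ/ (retroflex).
The voiced retroflex fricative is [ʐ], so /β/ → [ʐ].

[ɖiveʈʐe]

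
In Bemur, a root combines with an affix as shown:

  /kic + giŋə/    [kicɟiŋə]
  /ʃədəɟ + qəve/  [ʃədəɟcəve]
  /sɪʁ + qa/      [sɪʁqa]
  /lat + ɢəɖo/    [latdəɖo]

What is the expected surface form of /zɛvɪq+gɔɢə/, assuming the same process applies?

[zɛvɪqɢɔɢə]

The data show progressive place assimilation: /g/ → [ɟ] after /c/; /q/ → [c] after /ɟ/; /ɢ/ → [d] after /t/. In each pair only place changes, matching the preceding consonant, while manner and voice stay constant.
Nothing changes in [sɪʁqa]: there the adjacent consonants already agree in place (/q/ and /ʁ/ are both uvular), so this form is consistent with the same rule.
The rule targets /g/ (voiced velar stop), which sits after the trigger /q/ (uvular).
Changing only its place to uvular gives [ɢ] — the voiced uvular stop.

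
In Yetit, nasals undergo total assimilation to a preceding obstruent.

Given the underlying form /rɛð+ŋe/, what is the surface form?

[rɛððe]

/ŋ/ is the segment targeted by the rule; it sits immediately after /ð/, so it assimilates completely and surfaces as [ð].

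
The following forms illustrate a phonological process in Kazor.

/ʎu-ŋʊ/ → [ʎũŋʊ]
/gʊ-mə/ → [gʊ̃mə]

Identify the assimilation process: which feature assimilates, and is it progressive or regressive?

regressive nasality assimilation (vowel nasalisation)

The vowel /u/ surfaces as nasalised [ũ] next to the following nasal /ŋ/ — it has acquired the [+nasal] feature of its neighbour.
The other form shows the same pattern: /ʊ/ → [ʊ̃] before /m/ — each time a vowel is nasalised next to a following nasal.
Because the conditioning nasal is to the right of the vowel that changes, the process is regressive (anticipatory).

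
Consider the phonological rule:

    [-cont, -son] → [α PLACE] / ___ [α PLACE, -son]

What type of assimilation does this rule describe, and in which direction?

regressive place assimilation

The shared variable α links the value of the place features (abbreviated [PLACE]) on the target to the same value on the neighbouring segment, so place is the feature that assimilates.
The conditioning segment sits to the right of the focus bar, meaning the trigger follows the segment that changes — regressive assimilation.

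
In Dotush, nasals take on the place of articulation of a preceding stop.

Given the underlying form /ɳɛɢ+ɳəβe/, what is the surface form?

[ɳɛɢɴəβe]

/ɳ/ is a voiced retroflex nasal. The preceding trigger /ɢ/ is uvular, so /ɳ/ must become uvular as well.
The voiced uvular nasal is [ɴ], so /ɳ/ → [ɴ].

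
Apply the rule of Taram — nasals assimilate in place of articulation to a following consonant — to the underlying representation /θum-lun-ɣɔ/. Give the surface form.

[θunluŋɣɔ]

/m/ is a voiced bilabial nasal. The following trigger /l/ is alveolar, so /m/ must become alveolar as well.
The voiced alveolar nasal is [n], so /m/ → [n].
At the second juncture, /n/ likewise becomes [ŋ] adjacent to /ɣ/.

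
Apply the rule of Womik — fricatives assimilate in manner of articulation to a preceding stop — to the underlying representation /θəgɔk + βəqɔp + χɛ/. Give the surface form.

[θəgɔkbəqɔpqɛ]

/β/ is a voiced bilabial fricative. The preceding trigger /k/ is a stop, so /β/ must become a stop as well.
The voiced bilabial stop is [b], so /β/ → [b].
At the second juncture, /χ/ likewise becomes [q] adjacent to /p/.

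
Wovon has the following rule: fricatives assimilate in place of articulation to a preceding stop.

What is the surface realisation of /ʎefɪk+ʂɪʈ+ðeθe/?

[ʎefɪkxɪʈʐeθe]

The rule targets /ʂ/ (voiceless retroflex fricative), which sits after the trigger /k/ (velar).
A voiceless velar fricative is [x], so the surface segment is [x].
The same rule applies at the second boundary: /ð/ → [ʐ] next to /ʈ/.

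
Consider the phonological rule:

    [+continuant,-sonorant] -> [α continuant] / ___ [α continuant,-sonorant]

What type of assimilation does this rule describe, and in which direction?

The rule copies [continuant] (continuancy) from the environment onto the target fricatives; since [±continuant] encodes the stop/fricative manner contrast, the assimilating dimension is manner.
The conditioning segment sits to the right of the focus bar, meaning the trigger follows the segment that changes — regressive assimilation.

regressive manner assimilation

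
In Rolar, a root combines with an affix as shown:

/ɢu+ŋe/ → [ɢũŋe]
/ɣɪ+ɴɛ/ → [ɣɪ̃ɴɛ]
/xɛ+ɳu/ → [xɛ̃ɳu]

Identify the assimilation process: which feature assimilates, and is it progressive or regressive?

The vowel /u/ surfaces as nasalised [ũ] next to the following nasal /ŋ/ — it has acquired the [+nasal] feature of its neighbour.
Likewise in the remaining data: /ɪ/ → [ɪ̃] before /ɴ/; /ɛ/ → [ɛ̃] before /ɳ/ — each time a vowel is nasalised next to a following nasal.
Because the conditioning nasal is to the right of the vowel that changes, the process is regressive (anticipatory).

regressive nasality assimilation (vowel nasalisation)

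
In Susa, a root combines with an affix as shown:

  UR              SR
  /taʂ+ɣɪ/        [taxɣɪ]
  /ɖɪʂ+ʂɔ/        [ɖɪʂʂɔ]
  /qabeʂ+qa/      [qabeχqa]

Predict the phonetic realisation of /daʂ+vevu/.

The data show regressive place assimilation: /ʂ/ → [x] before /ɣ/; /ʂ/ → [χ] before /q/. In each pair only place changes, matching the following consonant, while manner and voice stay constant.
No alternation appears in [ɖɪʂʂɔ]: there the adjacent consonants already agree in place (/ʂ/ and /ʂ/ are both retroflex), so this form is consistent with the same rule.
/ʂ/ is a voiceless retroflex fricative. The following trigger /v/ is labiodental, so /ʂ/ must become labiodental as well.
Changing only its place to labiodental gives [f] — the voiceless labiodental fricative.

[dafvevu]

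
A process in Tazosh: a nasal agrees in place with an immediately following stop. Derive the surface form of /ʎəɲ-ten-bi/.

[ʎəntembi]

/ɲ/ is a voiced palatal nasal. The following trigger /t/ is alveolar, so /ɲ/ must become alveolar as well.
The voiced alveolar nasal is [n], so /ɲ/ → [n].
The same rule applies at the second boundary: /n/ → [m] next to /b/.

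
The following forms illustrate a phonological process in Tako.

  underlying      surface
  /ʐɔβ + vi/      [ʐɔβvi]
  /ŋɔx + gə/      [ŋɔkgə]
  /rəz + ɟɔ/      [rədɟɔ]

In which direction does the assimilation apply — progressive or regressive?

Underlying /x/ is realised as [k] next to /g/; /g/ itself does not change.
The change fricative → stop matches the manner of the following /g/, identifying this as manner assimilation.
Checking the remaining alternation: /z/ → [d] before /ɟ/ (fricative → stop, matching a stop) — only manner changes, and always toward the following segment.
No alternation appears in [ʐɔβvi]: there the adjacent consonants already agree in manner (/β/ and /v/ are both fricatives), so this form is consistent with the same rule.
The trigger is the following segment, so the direction is regressive (anticipatory).

regressive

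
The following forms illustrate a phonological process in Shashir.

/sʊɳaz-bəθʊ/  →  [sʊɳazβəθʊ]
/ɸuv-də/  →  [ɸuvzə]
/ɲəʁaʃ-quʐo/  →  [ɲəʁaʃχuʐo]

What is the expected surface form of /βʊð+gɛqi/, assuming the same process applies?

The data show progressive manner assimilation: /b/ → [β] after /z/; /d/ → [z] after /v/; /q/ → [χ] after /ʃ/. In each pair only manner changes, matching the preceding consonant, while place and voice stay constant.
The rule targets /g/ (voiced velar stop), which sits after the trigger /ð/ (fricative).
Changing only its manner to fricative gives [ɣ] — the voiced velar fricative.

[βʊðɣɛqi]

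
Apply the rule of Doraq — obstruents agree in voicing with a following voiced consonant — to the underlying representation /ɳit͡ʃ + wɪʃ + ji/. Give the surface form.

[ɳid͡ʒwɪʒji]

/t͡ʃ/ is a voiceless postalveolar affricate. The following trigger /w/ is voiced, so /t͡ʃ/ must become voiced as well.
Changing only its voicing to voiced gives [d͡ʒ] — the voiced postalveolar affricate.
At the second juncture, /ʃ/ likewise becomes [ʒ] adjacent to /j/.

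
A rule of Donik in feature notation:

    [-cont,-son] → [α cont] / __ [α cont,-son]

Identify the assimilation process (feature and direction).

The rule copies [cont] (continuancy) from the environment onto the target stops; since [±cont] encodes the stop/fricative manner contrast, the assimilating dimension is manner.
Since the environment is written after the underscore, the trigger follows the target; the direction is regressive.

regressive manner assimilation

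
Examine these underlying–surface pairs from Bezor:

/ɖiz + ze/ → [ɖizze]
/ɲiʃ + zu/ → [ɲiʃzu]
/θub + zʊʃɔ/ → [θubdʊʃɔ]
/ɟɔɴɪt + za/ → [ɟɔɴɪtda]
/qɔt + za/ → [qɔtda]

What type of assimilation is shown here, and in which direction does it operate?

Underlying /z/ is realised as [d] next to /b/; /b/ itself does not change.
/z/ is a fricative while /b/ is a stop; the output [d] is a stop, matching the trigger — so the feature that spreads is manner.
Place and voice are unchanged, so the assimilation is partial, not total.
The other alternating form patterns the same way: /z/ → [d] after /t/ (fricative → stop, matching a stop) — only manner changes, and always toward the preceding segment.
No alternation appears in [ɖizze], [ɲiʃzu]: there the adjacent consonants already agree in manner (/z/ and /z/ are both fricatives; /z/ and /ʃ/ are both fricatives), so these forms are consistent with the same rule.
The trigger is the preceding segment, so the direction is progressive (perseverative).

progressive manner assimilation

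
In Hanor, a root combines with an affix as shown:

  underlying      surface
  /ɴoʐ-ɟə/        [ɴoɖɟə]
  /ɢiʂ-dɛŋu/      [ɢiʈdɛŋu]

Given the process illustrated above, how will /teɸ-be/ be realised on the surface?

The data show regressive manner assimilation: /ʐ/ → [ɖ] before /ɟ/; /ʂ/ → [ʈ] before /d/. In each pair only manner changes, matching the following consonant, while place and voice stay constant.
The rule targets /ɸ/ (voiceless bilabial fricative), which sits before the trigger /b/ (stop).
Changing only its manner to stop gives [p] — the voiceless bilabial stop.

[tepbe]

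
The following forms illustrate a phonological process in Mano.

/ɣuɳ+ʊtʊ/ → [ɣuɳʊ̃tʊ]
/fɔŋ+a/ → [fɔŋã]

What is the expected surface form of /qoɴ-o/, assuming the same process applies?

[qoɴõ]

The data show progressive nasality assimilation (vowel nasalisation): /ʊ/ → [ʊ̃] after /ɳ/; /a/ → [ã] after /ŋ/ — a vowel is nasalised by an immediately preceding nasal consonant.
/o/ sits next to the nasal /ɴ/ and is therefore nasalised to [õ].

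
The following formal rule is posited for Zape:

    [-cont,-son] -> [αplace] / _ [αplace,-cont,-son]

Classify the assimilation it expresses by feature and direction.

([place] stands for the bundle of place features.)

regressive place assimilation

The rule copies the place features (abbreviated [place]) from the environment onto the target, so the assimilating feature is place.
The conditioning segment sits to the right of the focus bar, meaning the trigger follows the segment that changes — regressive assimilation.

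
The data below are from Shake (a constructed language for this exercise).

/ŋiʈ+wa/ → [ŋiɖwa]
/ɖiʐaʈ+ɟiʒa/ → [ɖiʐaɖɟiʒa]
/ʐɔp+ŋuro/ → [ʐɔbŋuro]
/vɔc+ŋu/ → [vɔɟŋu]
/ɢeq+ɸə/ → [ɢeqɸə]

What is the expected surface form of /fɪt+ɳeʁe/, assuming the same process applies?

The data show regressive voicing assimilation: /ʈ/ → [ɖ] before /w/; /ʈ/ → [ɖ] before /ɟ/; /p/ → [b] before /ŋ/; /c/ → [ɟ] before /ŋ/. In each pair only voicing changes, matching the following consonant, while place and manner stay constant.
No alternation appears in [ɢeqɸə]: there the adjacent consonants already agree in voicing (/q/ and /ɸ/ are both voiceless), so this form is consistent with the same rule.
/t/ is a voiceless alveolar stop. The following trigger /ɳ/ is voiced, so /t/ must become voiced as well.
The voiced alveolar stop is [d], so /t/ → [d].

[fɪdɳeʁe]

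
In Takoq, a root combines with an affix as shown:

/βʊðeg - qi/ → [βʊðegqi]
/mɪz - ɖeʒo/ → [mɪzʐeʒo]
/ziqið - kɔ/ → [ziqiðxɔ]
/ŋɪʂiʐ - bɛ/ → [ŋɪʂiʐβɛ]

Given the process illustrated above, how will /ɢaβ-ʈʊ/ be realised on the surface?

The data show progressive manner assimilation: /ɖ/ → [ʐ] after /z/; /k/ → [x] after /ð/; /b/ → [β] after /ʐ/. In each pair only manner changes, matching the preceding consonant, while place and voice stay constant.
Nothing changes in [βʊðegqi]: there the adjacent consonants already agree in manner (/q/ and /g/ are both stops), so this form is consistent with the same rule.
The rule targets /ʈ/ (voiceless retroflex stop), which sits after the trigger /β/ (fricative).
The voiceless retroflex fricative is [ʂ], so /ʈ/ → [ʂ].

[ɢaβʂʊ]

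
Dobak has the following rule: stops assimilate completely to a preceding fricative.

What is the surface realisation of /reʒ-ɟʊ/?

[reʒʒʊ]

/ɟ/ is the segment targeted by the rule; it sits immediately after /ʒ/, so it assimilates completely and surfaces as [ʒ].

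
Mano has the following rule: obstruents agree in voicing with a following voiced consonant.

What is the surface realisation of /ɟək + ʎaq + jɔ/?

[ɟəgʎaɢjɔ]

/k/ is a voiceless velar stop. The following trigger /ʎ/ is voiced, so /k/ must become voiced as well.
A voiced velar stop is [g], so the surface segment is [g].
At the second juncture, /q/ likewise becomes [ɢ] adjacent to /j/.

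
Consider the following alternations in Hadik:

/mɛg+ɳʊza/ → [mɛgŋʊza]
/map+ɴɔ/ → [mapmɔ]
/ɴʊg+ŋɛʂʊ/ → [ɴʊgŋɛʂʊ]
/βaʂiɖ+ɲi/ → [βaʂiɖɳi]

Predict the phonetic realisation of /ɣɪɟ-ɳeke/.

[ɣɪɟɲeke]

The data show progressive place assimilation: /ɳ/ → [ŋ] after /g/; /ɴ/ → [m] after /p/; /ɲ/ → [ɳ] after /ɖ/. In each pair only place changes, matching the preceding consonant, while manner and voice stay constant.
Nothing changes in [ɴʊgŋɛʂʊ]: there the adjacent consonants already agree in place (/ŋ/ and /g/ are both velar), so this form is consistent with the same rule.
The rule targets /ɳ/ (voiced retroflex nasal), which sits after the trigger /ɟ/ (palatal).
A voiced palatal nasal is [ɲ], so the surface segment is [ɲ].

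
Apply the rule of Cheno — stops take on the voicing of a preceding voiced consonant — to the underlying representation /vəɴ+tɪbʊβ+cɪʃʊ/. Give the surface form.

[vəɴdɪbʊβɟɪʃʊ]

The rule targets /t/ (voiceless alveolar stop), which sits after the trigger /ɴ/ (voiced).
Changing only its voicing to voiced gives [d] — the voiced alveolar stop.
The same rule applies at the second boundary: /c/ → [ɟ] next to /β/.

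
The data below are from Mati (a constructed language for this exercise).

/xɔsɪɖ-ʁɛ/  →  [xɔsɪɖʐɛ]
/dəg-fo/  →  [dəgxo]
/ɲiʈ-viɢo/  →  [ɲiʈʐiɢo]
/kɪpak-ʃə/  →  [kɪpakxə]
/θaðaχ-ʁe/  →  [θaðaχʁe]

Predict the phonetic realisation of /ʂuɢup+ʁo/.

The data show progressive place assimilation: /ʁ/ → [ʐ] after /ɖ/; /f/ → [x] after /g/; /v/ → [ʐ] after /ʈ/; /ʃ/ → [x] after /k/. In each pair only place changes, matching the preceding consonant, while manner and voice stay constant.
No alternation appears in [θaðaχʁe]: there the adjacent consonants already agree in place (/ʁ/ and /χ/ are both uvular), so this form is consistent with the same rule.
The rule targets /ʁ/ (voiced uvular fricative), which sits after the trigger /p/ (bilabial).
The voiced bilabial fricative is [β], so /ʁ/ → [β].

[ʂuɢupβo]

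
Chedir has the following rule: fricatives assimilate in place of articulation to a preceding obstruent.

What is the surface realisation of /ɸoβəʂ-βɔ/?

The rule targets /β/ (voiced bilabial fricative), which sits after the trigger /ʂ/ (retroflex).
A voiced retroflex fricative is [ʐ], so the surface segment is [ʐ].

[ɸoβəʂʐɔ]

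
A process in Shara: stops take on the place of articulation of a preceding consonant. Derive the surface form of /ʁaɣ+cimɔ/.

[ʁaɣkimɔ]

/c/ is a voiceless palatal stop. The preceding trigger /ɣ/ is velar, so /c/ must become velar as well.
The voiceless velar stop is [k], so /c/ → [k].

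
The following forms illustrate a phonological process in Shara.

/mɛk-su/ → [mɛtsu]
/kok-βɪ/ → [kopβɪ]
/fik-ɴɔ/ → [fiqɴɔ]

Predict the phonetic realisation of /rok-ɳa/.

The data show regressive place assimilation: /k/ → [t] before /s/; /k/ → [p] before /β/; /k/ → [q] before /ɴ/. In each pair only place changes, matching the following consonant, while manner and voice stay constant.
/k/ is a voiceless velar stop. The following trigger /ɳ/ is retroflex, so /k/ must become retroflex as well.
The voiceless retroflex stop is [ʈ], so /k/ → [ʈ].

[roʈɳa]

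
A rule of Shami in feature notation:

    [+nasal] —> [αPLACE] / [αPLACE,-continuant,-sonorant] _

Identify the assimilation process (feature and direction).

progressive place assimilation

The rule copies the place features (abbreviated [PLACE]) from the environment onto the target, so the assimilating feature is place.
Since the environment is written before the underscore, the trigger precedes the target; the direction is progressive.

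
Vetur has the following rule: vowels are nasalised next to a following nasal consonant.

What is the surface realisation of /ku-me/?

[kũme]

/u/ sits next to the nasal /m/ and is therefore nasalised to [ũ].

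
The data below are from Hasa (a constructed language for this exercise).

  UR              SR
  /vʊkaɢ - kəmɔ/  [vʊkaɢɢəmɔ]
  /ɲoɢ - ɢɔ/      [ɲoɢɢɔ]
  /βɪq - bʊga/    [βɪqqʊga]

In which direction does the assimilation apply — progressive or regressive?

progressive

Comparing underlying and surface forms, /k/ → [ɢ] is the alternation; the neighbouring /ɢ/ is constant.
The output [ɢ] is identical to the trigger /ɢ/ — every feature (place, manner, voicing) has been copied — so this is total assimilation.
The remaining alternation confirms this: /b/ → [q] after /q/ — in each case the output is a copy of the preceding consonant.
In [ɲoɢɢɔ] the two consonants at the boundary are already identical (/ɢ/ + /ɢ/), so the rule applies vacuously and nothing changes.
The trigger is the preceding segment, so the direction is progressive (perseverative).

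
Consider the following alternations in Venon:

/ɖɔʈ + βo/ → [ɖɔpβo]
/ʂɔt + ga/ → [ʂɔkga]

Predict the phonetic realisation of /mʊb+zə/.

The data show regressive place assimilation: /ʈ/ → [p] before /β/; /t/ → [k] before /g/. In each pair only place changes, matching the following consonant, while manner and voice stay constant.
/b/ is a voiced bilabial stop. The following trigger /z/ is alveolar, so /b/ must become alveolar as well.
A voiced alveolar stop is [d], so the surface segment is [d].

[mʊdzə]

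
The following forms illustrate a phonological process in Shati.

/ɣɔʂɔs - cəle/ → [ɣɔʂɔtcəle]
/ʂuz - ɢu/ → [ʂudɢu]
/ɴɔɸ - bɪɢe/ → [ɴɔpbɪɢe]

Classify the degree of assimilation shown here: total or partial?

Underlying /s/ is realised as [t] next to /c/; /c/ itself does not change.
/s/ is a fricative while /c/ is a stop; the output [t] is a stop, matching the trigger — so the feature that spreads is manner.
Place and voice are unchanged, so the assimilation is partial, not total.
The other alternating forms pattern the same way: /z/ → [d] before /ɢ/ (fricative → stop, matching a stop); /ɸ/ → [p] before /b/ (fricative → stop, matching a stop) — only manner changes, and always toward the following segment.

partial assimilation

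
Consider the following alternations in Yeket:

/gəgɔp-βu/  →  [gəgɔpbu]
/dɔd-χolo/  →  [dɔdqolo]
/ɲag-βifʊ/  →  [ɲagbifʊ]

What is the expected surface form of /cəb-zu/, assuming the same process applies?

[cəbdu]

The data show progressive manner assimilation: /β/ → [b] after /p/; /χ/ → [q] after /d/; /β/ → [b] after /g/. In each pair only manner changes, matching the preceding consonant, while place and voice stay constant.
The rule targets /z/ (voiced alveolar fricative), which sits after the trigger /b/ (stop).
The voiced alveolar stop is [d], so /z/ → [d].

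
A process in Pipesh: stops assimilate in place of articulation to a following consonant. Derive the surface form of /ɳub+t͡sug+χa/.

The rule targets /b/ (voiced bilabial stop), which sits before the trigger /t͡s/ (alveolar).
A voiced alveolar stop is [d], so the surface segment is [d].
The same rule applies at the second boundary: /g/ → [ɢ] next to /χ/.

[ɳudt͡suɢχa]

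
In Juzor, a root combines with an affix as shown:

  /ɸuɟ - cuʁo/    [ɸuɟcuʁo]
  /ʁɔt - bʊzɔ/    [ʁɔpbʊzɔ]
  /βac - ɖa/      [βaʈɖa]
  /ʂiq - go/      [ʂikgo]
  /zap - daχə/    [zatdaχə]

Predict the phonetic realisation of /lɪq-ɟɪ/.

The data show regressive place assimilation: /t/ → [p] before /b/; /c/ → [ʈ] before /ɖ/; /q/ → [k] before /g/; /p/ → [t] before /d/. In each pair only place changes, matching the following consonant, while manner and voice stay constant.
Nothing changes in [ɸuɟcuʁo]: there the adjacent consonants already agree in place (/ɟ/ and /c/ are both palatal), so this form is consistent with the same rule.
The rule targets /q/ (voiceless uvular stop), which sits before the trigger /ɟ/ (palatal).
Changing only its place to palatal gives [c] — the voiceless palatal stop.

[lɪcɟɪ]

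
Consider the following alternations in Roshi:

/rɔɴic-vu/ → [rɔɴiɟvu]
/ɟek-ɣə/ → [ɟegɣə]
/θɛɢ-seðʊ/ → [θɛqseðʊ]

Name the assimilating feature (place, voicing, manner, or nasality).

voicing

The segment that alternates is /c/, which surfaces as [ɟ] when adjacent to /v/.
/c/ is voiceless while /v/ is voiced; the output [ɟ] is voiced, matching the trigger — so the feature that spreads is voicing.
The other alternating forms pattern the same way: /k/ → [g] before /ɣ/ (voiceless → voiced, matching voiced); /ɢ/ → [q] before /s/ (voiced → voiceless, matching voiceless) — only voicing changes, and always toward the following segment.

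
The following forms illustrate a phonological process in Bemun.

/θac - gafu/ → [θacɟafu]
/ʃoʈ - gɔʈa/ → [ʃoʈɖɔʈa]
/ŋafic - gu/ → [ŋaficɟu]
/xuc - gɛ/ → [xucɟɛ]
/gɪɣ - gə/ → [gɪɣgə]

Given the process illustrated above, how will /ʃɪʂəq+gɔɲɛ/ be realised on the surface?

The data show progressive place assimilation: /g/ → [ɟ] after /c/; /g/ → [ɖ] after /ʈ/. In each pair only place changes, matching the preceding consonant, while manner and voice stay constant.
No alternation appears in [gɪɣgə]: there the adjacent consonants already agree in place (/g/ and /ɣ/ are both velar), so this form is consistent with the same rule.
The rule targets /g/ (voiced velar stop), which sits after the trigger /q/ (uvular).
A voiced uvular stop is [ɢ], so the surface segment is [ɢ].

[ʃɪʂəqɢɔɲɛ]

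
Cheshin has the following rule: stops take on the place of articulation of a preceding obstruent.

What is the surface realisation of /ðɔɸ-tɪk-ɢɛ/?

[ðɔɸpɪkgɛ]

/t/ is a voiceless alveolar stop. The preceding trigger /ɸ/ is bilabial, so /t/ must become bilabial as well.
A voiceless bilabial stop is [p], so the surface segment is [p].
The same rule applies at the second boundary: /ɢ/ → [g] next to /k/.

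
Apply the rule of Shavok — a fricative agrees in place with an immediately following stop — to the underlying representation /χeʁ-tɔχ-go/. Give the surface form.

[χeztɔxgo]

/ʁ/ is a voiced uvular fricative. The following trigger /t/ is alveolar, so /ʁ/ must become alveolar as well.
The voiced alveolar fricative is [z], so /ʁ/ → [z].
The same rule applies at the second boundary: /χ/ → [x] next to /g/.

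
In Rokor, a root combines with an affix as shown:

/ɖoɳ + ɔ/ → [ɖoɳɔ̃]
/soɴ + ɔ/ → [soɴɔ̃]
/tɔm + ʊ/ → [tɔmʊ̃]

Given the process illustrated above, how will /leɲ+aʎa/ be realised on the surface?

The data show progressive nasality assimilation (vowel nasalisation): /ɔ/ → [ɔ̃] after /ɳ/; /ɔ/ → [ɔ̃] after /ɴ/; /ʊ/ → [ʊ̃] after /m/ — a vowel is nasalised by an immediately preceding nasal consonant.
The vowel /a/ is adjacent to the preceding nasal /ɲ/, so it acquires [+nasal] and surfaces as [ã].

[leɲãʎa]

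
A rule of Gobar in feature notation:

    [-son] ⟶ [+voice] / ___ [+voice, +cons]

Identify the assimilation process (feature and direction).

regressive voicing assimilation

The structural change is [+voice], and the conditioning segment [+voice, +cons] (a voiced consonant) is itself voiced, so the target comes to share the voicing of its neighbour — voicing assimilation.
Since the environment is written after the underscore, the trigger follows the target; the direction is regressive.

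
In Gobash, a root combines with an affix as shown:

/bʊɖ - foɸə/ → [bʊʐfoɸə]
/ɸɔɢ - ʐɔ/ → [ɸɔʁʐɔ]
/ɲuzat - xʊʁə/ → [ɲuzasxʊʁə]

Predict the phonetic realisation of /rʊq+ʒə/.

[rʊχʒə]

The data show regressive manner assimilation: /ɖ/ → [ʐ] before /f/; /ɢ/ → [ʁ] before /ʐ/; /t/ → [s] before /x/. In each pair only manner changes, matching the following consonant, while place and voice stay constant.
The rule targets /q/ (voiceless uvular stop), which sits before the trigger /ʒ/ (fricative).
Changing only its manner to fricative gives [χ] — the voiceless uvular fricative.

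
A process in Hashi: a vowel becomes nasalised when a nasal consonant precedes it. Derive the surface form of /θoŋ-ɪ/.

The vowel /ɪ/ is adjacent to the preceding nasal /ŋ/, so it acquires [+nasal] and surfaces as [ɪ̃].

[θoŋɪ̃]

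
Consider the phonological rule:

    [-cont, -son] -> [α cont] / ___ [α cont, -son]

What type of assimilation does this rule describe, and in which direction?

The shared variable α links the value of [cont] on the target to that of the neighbouring obstruent. [cont] distinguishes stops from fricatives — a manner-of-articulation feature — so this is manner assimilation.
Since the environment is written after the underscore, the trigger follows the target; the direction is regressive.

regressive manner assimilation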